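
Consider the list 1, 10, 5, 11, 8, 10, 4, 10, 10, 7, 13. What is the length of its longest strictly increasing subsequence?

5

Let dp[i] be the longest increasing subsequence ending at position i. Then dp = [1, 2, 2, 3, 3, 4, 2, 4, 4, 3, 5].
The maximum is 5; one witness is 1, 5, 8, 10, 13 at positions 1,3,5,6,11.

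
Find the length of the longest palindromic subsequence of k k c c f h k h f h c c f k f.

11

One longest palindromic subsequence is kccfhkhfcck (positions 2,3,4,5,6,7,8,9,11,12,14); it reads the same forward and backward, and the interval DP gives dp[1][15] = 11.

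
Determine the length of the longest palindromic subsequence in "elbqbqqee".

5

Using dp[i][j] = 2 + dp[i+1][j−1] if the ends match, else max(dp[i+1][j], dp[i][j−1]):
dp[1][9] = 5. A witness is eqqqe at positions 1,4,6,7,9.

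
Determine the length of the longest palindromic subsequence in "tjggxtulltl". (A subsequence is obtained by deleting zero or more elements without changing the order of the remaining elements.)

4

Using dp[i][j] = 2 + dp[i+1][j−1] if the ends match, else max(dp[i+1][j], dp[i][j−1]):
dp[1][11] = 4. A witness is tllt at positions 6,8,9,10.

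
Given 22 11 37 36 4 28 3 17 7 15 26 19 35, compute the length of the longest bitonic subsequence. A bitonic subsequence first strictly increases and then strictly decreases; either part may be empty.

Let inc[i] be the LIS ending at i and dec[i] the longest strictly decreasing subsequence starting at i. inc = [1, 1, 2, 2, 1, 2, 1, 2, 2, 3, 4, 4, 5], dec = [4, 3, 5, 4, 2, 3, 1, 2, 1, 1, 2, 1, 1].
max_i inc[i]+dec[i]−1 = 6, with one witness 22, 37, 36, 28, 26, 19.

6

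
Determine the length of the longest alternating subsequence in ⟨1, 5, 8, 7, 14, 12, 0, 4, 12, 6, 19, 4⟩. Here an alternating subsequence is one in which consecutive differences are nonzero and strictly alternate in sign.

9

Track the best alternating length ending on an up-step vs a down-step at each position: up/down = 1/1, 2/1, 2/1, 2/3, 4/1, 4/5, 1/5, 6/5, 6/5, 6/7, 8/1, 6/9.
The maximum over both is 9; one such subsequence is 1, 8, 7, 14, 0, 12, 6, 19, 4.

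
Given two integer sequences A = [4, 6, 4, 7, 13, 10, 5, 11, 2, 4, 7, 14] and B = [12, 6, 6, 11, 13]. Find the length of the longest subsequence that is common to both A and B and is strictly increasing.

2

A longest common strictly increasing subsequence is 6, 11 (length 2); it appears in order in both A and B, and no longer such subsequence exists.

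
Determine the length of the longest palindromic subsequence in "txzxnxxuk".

5

One longest palindromic subsequence is xxnxx (positions 2,4,5,6,7); it reads the same forward and backward, and the interval DP gives dp[1][9] = 5.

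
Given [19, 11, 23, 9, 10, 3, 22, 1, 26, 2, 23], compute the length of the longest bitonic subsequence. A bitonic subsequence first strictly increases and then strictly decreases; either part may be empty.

One longest bitonic subsequence is 19, 11, 10, 3, 2 (positions 1,2,5,6,10): it rises to 19 then falls. Length 5 is optimal.

5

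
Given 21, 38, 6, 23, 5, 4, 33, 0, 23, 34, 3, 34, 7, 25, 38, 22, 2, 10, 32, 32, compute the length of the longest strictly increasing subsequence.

5

Let dp[i] be the longest increasing subsequence ending at position i. Then dp = [1, 2, 1, 2, 1, 1, 3, 1, 2, 4, 2, 4, 3, 4, 5, 4, 2, 4, 5, 5].
The maximum is 5; one witness is 21, 23, 33, 34, 38 at positions 1,4,7,10,15.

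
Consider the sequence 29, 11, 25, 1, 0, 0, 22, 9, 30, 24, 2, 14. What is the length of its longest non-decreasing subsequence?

4

Let dp[i] be the longest non-decreasing subsequence ending at position i. Then dp = [1, 1, 2, 1, 1, 2, 3, 3, 4, 4, 3, 4].
The maximum is 4; one witness is 0, 0, 22, 30 at positions 5,6,7,9.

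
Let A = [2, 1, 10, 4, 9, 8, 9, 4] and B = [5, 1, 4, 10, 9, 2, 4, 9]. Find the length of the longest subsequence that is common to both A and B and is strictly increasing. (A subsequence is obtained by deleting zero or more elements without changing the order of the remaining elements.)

3

For each value that appears in both, track the longest common increasing run ending there.
The best achievable length is 3; one witness is 1, 4, 9 (A-positions 2,4,5, B-positions 2,3,5).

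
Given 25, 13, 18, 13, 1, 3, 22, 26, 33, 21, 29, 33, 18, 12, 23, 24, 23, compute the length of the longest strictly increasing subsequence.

6

Scanning left to right, the best length ending at each element is: 25→1, 13→1, 18→2, 13→1, 1→1, 3→2, 22→3, 26→4, 33→5, 21→3, 29→5, 33→6, 18→3, 12→3, 23→4, 24→5, 23→4.
So the longest increasing subsequence has length 6, e.g. 13, 18, 22, 26, 29, 33.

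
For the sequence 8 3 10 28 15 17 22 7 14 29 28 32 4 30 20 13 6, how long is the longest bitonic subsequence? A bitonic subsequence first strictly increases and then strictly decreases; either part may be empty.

11

Let inc[i] be the LIS ending at i and dec[i] the longest strictly decreasing subsequence starting at i. inc = [1, 1, 2, 3, 3, 4, 5, 2, 3, 6, 6, 7, 2, 7, 5, 3, 3], dec = [3, 1, 3, 5, 4, 4, 4, 2, 3, 5, 4, 5, 1, 4, 3, 2, 1].
max_i inc[i]+dec[i]−1 = 11, with one witness 8, 10, 15, 17, 22, 29, 32, 30, 20, 13, 6.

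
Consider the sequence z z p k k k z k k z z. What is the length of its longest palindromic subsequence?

9

One longest palindromic subsequence is zzkkzkkzz (positions 1,2,4,5,7,8,9,10,11); it reads the same forward and backward, and the interval DP gives dp[1][11] = 9.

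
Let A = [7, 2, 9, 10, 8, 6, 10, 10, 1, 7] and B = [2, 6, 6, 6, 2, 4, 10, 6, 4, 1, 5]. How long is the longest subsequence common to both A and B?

4

Backtracking the LCS table gives one alignment: 2 (A2,B5) → 10 (A4,B7) → 6 (A6,B8) → 1 (A9,B10).
So the longest common subsequence has length 4.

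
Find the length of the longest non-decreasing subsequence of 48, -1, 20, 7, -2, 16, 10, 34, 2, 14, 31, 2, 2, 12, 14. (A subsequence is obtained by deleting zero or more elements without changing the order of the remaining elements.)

One longest non-decreasing subsequence is -1, 2, 2, 2, 12, 14 (positions 2,9,12,13,14,15), of length 6; no longer one exists.

6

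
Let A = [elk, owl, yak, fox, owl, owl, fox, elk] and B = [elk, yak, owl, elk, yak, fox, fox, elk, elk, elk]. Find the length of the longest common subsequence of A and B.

A longest common subsequence is elk, owl, yak, fox, fox, elk (length 6); the LCS DP confirms no longer common subsequence exists.

6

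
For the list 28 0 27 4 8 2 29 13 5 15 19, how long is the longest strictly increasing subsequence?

6

Let dp[i] be the longest increasing subsequence ending at position i. Then dp = [1, 1, 2, 2, 3, 2, 4, 4, 3, 5, 6].
The maximum is 6; one witness is 0, 4, 8, 13, 15, 19 at positions 2,4,5,8,10,11.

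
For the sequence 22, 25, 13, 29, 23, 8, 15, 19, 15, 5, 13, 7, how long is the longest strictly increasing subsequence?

3

Let dp[i] be the longest increasing subsequence ending at position i. Then dp = [1, 2, 1, 3, 2, 1, 2, 3, 2, 1, 2, 2].
The maximum is 3; one witness is 22, 25, 29 at positions 1,2,4.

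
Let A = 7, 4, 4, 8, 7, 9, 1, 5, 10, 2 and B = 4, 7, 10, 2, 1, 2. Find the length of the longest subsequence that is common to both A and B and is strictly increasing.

For each value that appears in both, track the longest common increasing run ending there.
The best achievable length is 3; one witness is 4, 7, 10 (A-positions 2,5,9, B-positions 1,2,3).

3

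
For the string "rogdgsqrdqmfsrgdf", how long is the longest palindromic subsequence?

Using dp[i][j] = 2 + dp[i+1][j−1] if the ends match, else max(dp[i+1][j], dp[i][j−1]):
dp[1][17] = 9. A witness is dgsqdqsgd at positions 4,5,6,7,9,10,13,15,16.

9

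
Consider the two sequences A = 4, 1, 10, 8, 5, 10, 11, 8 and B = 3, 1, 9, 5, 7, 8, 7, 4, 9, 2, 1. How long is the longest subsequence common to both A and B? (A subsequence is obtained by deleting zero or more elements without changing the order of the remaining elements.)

A longest common subsequence is 1, 5, 8 (length 3); the LCS DP confirms no longer common subsequence exists.

3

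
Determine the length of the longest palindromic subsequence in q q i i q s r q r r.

One longest palindromic subsequence is qqiiqq (positions 1,2,3,4,5,8); it reads the same forward and backward, and the interval DP gives dp[1][10] = 6.

6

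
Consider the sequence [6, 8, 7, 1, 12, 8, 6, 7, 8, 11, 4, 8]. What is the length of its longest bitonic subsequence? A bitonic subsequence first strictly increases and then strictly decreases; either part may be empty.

6

One longest bitonic subsequence is 6, 8, 12, 8, 7, 4 (positions 1,2,5,6,8,11): it rises to 12 then falls. Length 6 is optimal.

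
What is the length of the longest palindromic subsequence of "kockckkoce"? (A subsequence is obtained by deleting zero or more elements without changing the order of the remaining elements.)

Using dp[i][j] = 2 + dp[i+1][j−1] if the ends match, else max(dp[i+1][j], dp[i][j−1]):
dp[1][10] = 5. A witness is ckkkc at positions 3,4,6,7,9.

5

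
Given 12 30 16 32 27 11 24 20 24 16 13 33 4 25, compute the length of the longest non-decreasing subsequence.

Scanning left to right, the best length ending at each element is: 12→1, 30→2, 16→2, 32→3, 27→3, 11→1, 24→3, 20→3, 24→4, 16→3, 13→2, 33→5, 4→1, 25→5.
So the longest non-decreasing subsequence has length 5, e.g. 12, 16, 24, 24, 33.

5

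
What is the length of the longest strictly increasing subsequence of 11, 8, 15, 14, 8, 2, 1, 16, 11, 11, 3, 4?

One longest increasing subsequence is 11, 15, 16 (positions 1,3,8), of length 3; no longer one exists.

3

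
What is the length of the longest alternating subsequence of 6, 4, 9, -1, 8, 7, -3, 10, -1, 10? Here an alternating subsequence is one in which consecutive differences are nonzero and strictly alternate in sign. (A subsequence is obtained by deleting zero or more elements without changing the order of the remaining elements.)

9

Track the best alternating length ending on an up-step vs a down-step at each position: up/down = 1/1, 1/2, 3/1, 1/4, 5/4, 5/6, 1/6, 7/1, 7/8, 9/1.
The maximum over both is 9; one such subsequence is 6, 4, 9, -1, 8, 7, 10, -1, 10.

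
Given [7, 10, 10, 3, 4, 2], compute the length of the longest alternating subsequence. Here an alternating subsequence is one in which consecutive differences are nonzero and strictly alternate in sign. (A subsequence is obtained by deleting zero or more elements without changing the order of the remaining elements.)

A longest alternating subsequence is 7, 10, 3, 4, 2 (positions 1,2,4,5,6); its 4 consecutive differences strictly alternate in sign, and length 5 is optimal.

5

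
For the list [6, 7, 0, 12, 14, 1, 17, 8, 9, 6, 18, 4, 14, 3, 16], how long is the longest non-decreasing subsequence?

One longest non-decreasing subsequence is 6, 7, 12, 14, 17, 18 (positions 1,2,4,5,7,11), of length 6; no longer one exists.

6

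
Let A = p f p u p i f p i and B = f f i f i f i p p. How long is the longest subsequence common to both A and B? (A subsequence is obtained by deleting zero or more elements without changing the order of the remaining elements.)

4

A longest common subsequence is fifp (length 4); the LCS DP confirms no longer common subsequence exists.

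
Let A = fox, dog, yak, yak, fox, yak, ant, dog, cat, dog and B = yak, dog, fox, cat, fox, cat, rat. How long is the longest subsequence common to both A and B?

3

A longest common subsequence is fox, fox, cat (length 3); the LCS DP confirms no longer common subsequence exists.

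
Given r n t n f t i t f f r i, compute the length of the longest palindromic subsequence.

7

Using dp[i][j] = 2 + dp[i+1][j−1] if the ends match, else max(dp[i+1][j], dp[i][j−1]):
dp[1][12] = 7. A witness is rftitfr at positions 1,5,6,7,8,10,11.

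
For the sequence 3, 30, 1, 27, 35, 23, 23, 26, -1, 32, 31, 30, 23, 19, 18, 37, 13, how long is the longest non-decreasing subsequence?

6

Let dp[i] be the longest non-decreasing subsequence ending at position i. Then dp = [1, 2, 1, 2, 3, 2, 3, 4, 1, 5, 5, 5, 4, 2, 2, 6, 2].
The maximum is 6; one witness is 3, 23, 23, 26, 32, 37 at positions 1,6,7,8,10,16.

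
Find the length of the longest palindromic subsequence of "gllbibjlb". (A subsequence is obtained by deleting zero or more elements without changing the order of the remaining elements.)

One longest palindromic subsequence is lbibl (positions 3,4,5,6,8); it reads the same forward and backward, and the interval DP gives dp[1][9] = 5.

5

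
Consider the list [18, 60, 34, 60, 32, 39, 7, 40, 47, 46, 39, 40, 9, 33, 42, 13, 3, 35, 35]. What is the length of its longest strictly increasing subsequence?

5

Let dp[i] be the longest increasing subsequence ending at position i. Then dp = [1, 2, 2, 3, 2, 3, 1, 4, 5, 5, 3, 4, 2, 3, 5, 3, 1, 4, 4].
The maximum is 5; one witness is 18, 34, 39, 40, 47 at positions 1,3,6,8,9.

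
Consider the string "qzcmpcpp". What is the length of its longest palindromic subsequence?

Using dp[i][j] = 2 + dp[i+1][j−1] if the ends match, else max(dp[i+1][j], dp[i][j−1]):
dp[1][8] = 3. A witness is ppp at positions 5,7,8.

3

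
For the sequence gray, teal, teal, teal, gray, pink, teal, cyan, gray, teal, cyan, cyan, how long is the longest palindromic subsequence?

One longest palindromic subsequence is gray teal teal teal teal gray (positions 1,2,3,4,7,9); it reads the same forward and backward, and the interval DP gives dp[1][12] = 6.

6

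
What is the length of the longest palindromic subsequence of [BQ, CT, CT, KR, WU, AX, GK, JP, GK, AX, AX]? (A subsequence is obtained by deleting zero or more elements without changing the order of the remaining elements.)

Using dp[i][j] = 2 + dp[i+1][j−1] if the ends match, else max(dp[i+1][j], dp[i][j−1]):
dp[1][11] = 5. A witness is AX GK JP GK AX at positions 6,7,8,9,11.

5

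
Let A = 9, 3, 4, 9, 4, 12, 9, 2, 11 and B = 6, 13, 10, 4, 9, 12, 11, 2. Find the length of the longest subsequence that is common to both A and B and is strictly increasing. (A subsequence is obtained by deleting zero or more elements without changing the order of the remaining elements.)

For each value that appears in both, track the longest common increasing run ending there.
The best achievable length is 3; one witness is 4, 9, 12 (A-positions 3,4,6, B-positions 4,5,6).

3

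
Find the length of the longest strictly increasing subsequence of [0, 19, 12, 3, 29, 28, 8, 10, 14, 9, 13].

5

One longest increasing subsequence is 0, 3, 8, 10, 14 (positions 1,4,7,8,9), of length 5; no longer one exists.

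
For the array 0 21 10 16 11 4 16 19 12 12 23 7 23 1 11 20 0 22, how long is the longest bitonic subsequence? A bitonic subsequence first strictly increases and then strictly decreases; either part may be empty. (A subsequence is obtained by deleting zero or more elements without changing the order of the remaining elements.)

One longest bitonic subsequence is 0, 10, 11, 16, 19, 12, 7, 1, 0 (positions 1,3,5,7,8,10,12,14,17): it rises to 19 then falls. Length 9 is optimal.

9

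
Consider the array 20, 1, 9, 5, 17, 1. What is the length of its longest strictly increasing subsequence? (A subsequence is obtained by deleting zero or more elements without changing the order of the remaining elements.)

3

Scanning left to right, the best length ending at each element is: 20→1, 1→1, 9→2, 5→2, 17→3, 1→1.
So the longest increasing subsequence has length 3, e.g. 1, 9, 17.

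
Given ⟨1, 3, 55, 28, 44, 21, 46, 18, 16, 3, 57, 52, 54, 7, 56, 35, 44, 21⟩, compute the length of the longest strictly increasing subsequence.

Scanning left to right, the best length ending at each element is: 1→1, 3→2, 55→3, 28→3, 44→4, 21→3, 46→5, 18→3, 16→3, 3→2, 57→6, 52→6, 54→7, 7→3, 56→8, 35→4, 44→5, 21→4.
So the longest increasing subsequence has length 8, e.g. 1, 3, 28, 44, 46, 52, 54, 56.

8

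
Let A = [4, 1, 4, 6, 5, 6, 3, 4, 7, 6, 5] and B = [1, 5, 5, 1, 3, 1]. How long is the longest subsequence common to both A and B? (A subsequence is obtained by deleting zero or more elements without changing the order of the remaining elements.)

3

A longest common subsequence is 1, 5, 3 (length 3); the LCS DP confirms no longer common subsequence exists.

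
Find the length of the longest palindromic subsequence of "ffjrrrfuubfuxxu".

One longest palindromic subsequence is ffrrrff (positions 1,2,4,5,6,7,11); it reads the same forward and backward, and the interval DP gives dp[1][15] = 7.

7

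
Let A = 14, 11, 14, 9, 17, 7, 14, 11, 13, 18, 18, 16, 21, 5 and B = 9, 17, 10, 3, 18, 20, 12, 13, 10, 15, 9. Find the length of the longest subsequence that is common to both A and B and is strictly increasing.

3

A longest common strictly increasing subsequence is 9, 17, 18 (length 3); it appears in order in both A and B, and no longer such subsequence exists.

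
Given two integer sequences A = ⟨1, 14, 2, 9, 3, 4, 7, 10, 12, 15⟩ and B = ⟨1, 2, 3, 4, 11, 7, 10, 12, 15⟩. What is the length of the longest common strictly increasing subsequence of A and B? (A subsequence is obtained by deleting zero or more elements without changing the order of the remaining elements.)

For each value that appears in both, track the longest common increasing run ending there.
The best achievable length is 8; one witness is 1, 2, 3, 4, 7, 10, 12, 15 (A-positions 1,3,5,6,7,8,9,10, B-positions 1,2,3,4,6,7,8,9).

8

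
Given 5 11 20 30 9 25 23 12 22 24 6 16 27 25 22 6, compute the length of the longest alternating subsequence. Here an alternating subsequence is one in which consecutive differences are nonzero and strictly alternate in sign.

A longest alternating subsequence is 5, 11, 9, 25, 12, 22, 6, 27, 25 (positions 1,2,5,6,8,9,11,13,14); its 8 consecutive differences strictly alternate in sign, and length 9 is optimal.

9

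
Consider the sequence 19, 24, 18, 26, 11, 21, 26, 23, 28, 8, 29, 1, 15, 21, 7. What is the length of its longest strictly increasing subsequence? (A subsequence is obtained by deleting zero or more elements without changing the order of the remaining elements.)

Let dp[i] be the longest increasing subsequence ending at position i. Then dp = [1, 2, 1, 3, 1, 2, 3, 3, 4, 1, 5, 1, 2, 3, 2].
The maximum is 5; one witness is 19, 24, 26, 28, 29 at positions 1,2,4,9,11.

5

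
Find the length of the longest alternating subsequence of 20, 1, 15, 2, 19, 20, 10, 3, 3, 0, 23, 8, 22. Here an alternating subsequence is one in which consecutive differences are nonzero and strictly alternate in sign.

9

A longest alternating subsequence is 20, 1, 15, 2, 19, 10, 23, 8, 22 (positions 1,2,3,4,5,7,11,12,13); its 8 consecutive differences strictly alternate in sign, and length 9 is optimal.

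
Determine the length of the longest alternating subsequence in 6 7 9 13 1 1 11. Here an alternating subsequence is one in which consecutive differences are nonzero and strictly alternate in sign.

4

Track the best alternating length ending on an up-step vs a down-step at each position: up/down = 1/1, 2/1, 2/1, 2/1, 1/3, 1/3, 4/3.
The maximum over both is 4; one such subsequence is 6, 7, 1, 11.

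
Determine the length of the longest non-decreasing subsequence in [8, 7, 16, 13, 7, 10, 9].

Scanning left to right, the best length ending at each element is: 8→1, 7→1, 16→2, 13→2, 7→2, 10→3, 9→3.
So the longest non-decreasing subsequence has length 3, e.g. 7, 7, 10.

3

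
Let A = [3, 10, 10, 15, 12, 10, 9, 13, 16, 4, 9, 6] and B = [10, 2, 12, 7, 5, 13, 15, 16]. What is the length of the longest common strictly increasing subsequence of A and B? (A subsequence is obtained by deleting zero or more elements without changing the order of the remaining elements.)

4

A longest common strictly increasing subsequence is 10, 12, 13, 16 (length 4); it appears in order in both A and B, and no longer such subsequence exists.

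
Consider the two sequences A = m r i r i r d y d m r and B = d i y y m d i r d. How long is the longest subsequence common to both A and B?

4

A longest common subsequence is mird (length 4); the LCS DP confirms no longer common subsequence exists.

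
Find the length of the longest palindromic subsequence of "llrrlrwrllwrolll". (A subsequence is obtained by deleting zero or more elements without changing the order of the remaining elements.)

12

One longest palindromic subsequence is lllrwllwrlll (positions 1,2,5,6,7,9,10,11,12,14,15,16); it reads the same forward and backward, and the interval DP gives dp[1][16] = 12.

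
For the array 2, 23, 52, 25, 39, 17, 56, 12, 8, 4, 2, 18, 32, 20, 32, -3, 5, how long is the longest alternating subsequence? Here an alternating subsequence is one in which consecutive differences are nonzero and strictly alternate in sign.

A longest alternating subsequence is 2, 52, 25, 39, 17, 56, 12, 32, 20, 32, -3, 5 (positions 1,3,4,5,6,7,8,13,14,15,16,17); its 11 consecutive differences strictly alternate in sign, and length 12 is optimal.

12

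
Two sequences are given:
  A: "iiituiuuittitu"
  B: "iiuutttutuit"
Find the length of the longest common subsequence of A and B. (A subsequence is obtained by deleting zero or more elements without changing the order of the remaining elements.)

A longest common subsequence is iiuuutit (length 8); the LCS DP confirms no longer common subsequence exists.

8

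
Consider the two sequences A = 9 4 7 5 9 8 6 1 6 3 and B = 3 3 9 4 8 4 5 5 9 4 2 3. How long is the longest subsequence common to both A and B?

5

A longest common subsequence is 9, 4, 5, 9, 3 (length 5); the LCS DP confirms no longer common subsequence exists.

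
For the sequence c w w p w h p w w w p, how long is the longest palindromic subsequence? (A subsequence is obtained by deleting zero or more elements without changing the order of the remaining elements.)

7

Using dp[i][j] = 2 + dp[i+1][j−1] if the ends match, else max(dp[i+1][j], dp[i][j−1]):
dp[1][11] = 7. A witness is wwwpwww at positions 2,3,5,7,8,9,10.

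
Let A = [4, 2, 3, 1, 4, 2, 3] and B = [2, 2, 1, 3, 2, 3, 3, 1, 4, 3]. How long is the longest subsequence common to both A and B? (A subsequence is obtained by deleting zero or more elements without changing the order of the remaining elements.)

5

A longest common subsequence is 2, 3, 1, 4, 3 (length 5); the LCS DP confirms no longer common subsequence exists.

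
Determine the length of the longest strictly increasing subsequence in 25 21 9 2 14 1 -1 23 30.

4

One longest increasing subsequence is 9, 14, 23, 30 (positions 3,5,8,9), of length 4; no longer one exists.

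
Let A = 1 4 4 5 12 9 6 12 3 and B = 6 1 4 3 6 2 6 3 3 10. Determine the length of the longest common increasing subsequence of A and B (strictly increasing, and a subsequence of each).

3

For each value that appears in both, track the longest common increasing run ending there.
The best achievable length is 3; one witness is 1, 4, 6 (A-positions 1,2,7, B-positions 2,3,5).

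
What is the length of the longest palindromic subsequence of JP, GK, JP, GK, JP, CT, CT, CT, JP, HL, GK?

One longest palindromic subsequence is GK JP CT CT CT JP GK (positions 2,5,6,7,8,9,11); it reads the same forward and backward, and the interval DP gives dp[1][11] = 7.

7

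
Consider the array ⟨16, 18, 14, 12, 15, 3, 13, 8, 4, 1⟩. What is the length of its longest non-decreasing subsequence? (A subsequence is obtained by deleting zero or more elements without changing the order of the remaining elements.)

2

Let dp[i] be the longest non-decreasing subsequence ending at position i. Then dp = [1, 2, 1, 1, 2, 1, 2, 2, 2, 1].
The maximum is 2; one witness is 16, 18 at positions 1,2.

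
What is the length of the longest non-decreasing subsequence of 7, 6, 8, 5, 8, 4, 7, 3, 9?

Let dp[i] be the longest non-decreasing subsequence ending at position i. Then dp = [1, 1, 2, 1, 3, 1, 2, 1, 4].
The maximum is 4; one witness is 7, 8, 8, 9 at positions 1,3,5,9.

4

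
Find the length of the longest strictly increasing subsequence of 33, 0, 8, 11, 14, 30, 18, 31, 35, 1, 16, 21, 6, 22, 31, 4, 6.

8

Let dp[i] be the longest increasing subsequence ending at position i. Then dp = [1, 1, 2, 3, 4, 5, 5, 6, 7, 2, 5, 6, 3, 7, 8, 3, 4].
The maximum is 8; one witness is 0, 8, 11, 14, 18, 21, 22, 31 at positions 2,3,4,5,7,12,14,15.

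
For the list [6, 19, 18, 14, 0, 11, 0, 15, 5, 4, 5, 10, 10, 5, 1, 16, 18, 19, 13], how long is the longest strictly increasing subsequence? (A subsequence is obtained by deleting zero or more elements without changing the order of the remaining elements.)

One longest increasing subsequence is 0, 4, 5, 10, 16, 18, 19 (positions 5,10,11,12,16,17,18), of length 7; no longer one exists.

7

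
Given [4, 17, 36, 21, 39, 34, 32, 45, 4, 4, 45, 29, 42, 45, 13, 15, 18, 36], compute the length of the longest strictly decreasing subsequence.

5

Scanning left to right, the best length ending at each element is: 4→1, 17→1, 36→1, 21→2, 39→1, 34→2, 32→3, 45→1, 4→4, 4→4, 45→1, 29→4, 42→2, 45→1, 13→5, 15→5, 18→5, 36→3.
So the longest decreasing subsequence has length 5, e.g. 36, 34, 32, 29, 13.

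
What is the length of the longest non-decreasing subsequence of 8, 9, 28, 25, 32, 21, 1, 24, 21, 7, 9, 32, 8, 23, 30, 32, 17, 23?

Let dp[i] be the longest non-decreasing subsequence ending at position i. Then dp = [1, 2, 3, 3, 4, 3, 1, 4, 4, 2, 3, 5, 3, 5, 6, 7, 4, 6].
The maximum is 7; one witness is 8, 9, 21, 21, 23, 30, 32 at positions 1,2,6,9,14,15,16.

7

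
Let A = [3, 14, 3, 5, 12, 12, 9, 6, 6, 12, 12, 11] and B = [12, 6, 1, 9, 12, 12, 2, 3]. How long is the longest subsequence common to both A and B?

Backtracking the LCS table gives one alignment: 12 (A5,B1) → 9 (A7,B4) → 12 (A10,B5) → 12 (A11,B6).
So the longest common subsequence has length 4.

4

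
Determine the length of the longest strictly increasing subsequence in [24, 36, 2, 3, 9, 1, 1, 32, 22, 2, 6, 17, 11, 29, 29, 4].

Scanning left to right, the best length ending at each element is: 24→1, 36→2, 2→1, 3→2, 9→3, 1→1, 1→1, 32→4, 22→4, 2→2, 6→3, 17→4, 11→4, 29→5, 29→5, 4→3.
So the longest increasing subsequence has length 5, e.g. 2, 3, 9, 22, 29.

5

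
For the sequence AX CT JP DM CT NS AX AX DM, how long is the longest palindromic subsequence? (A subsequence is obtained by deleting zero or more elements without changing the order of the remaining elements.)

5

Using dp[i][j] = 2 + dp[i+1][j−1] if the ends match, else max(dp[i+1][j], dp[i][j−1]):
dp[1][9] = 5. A witness is AX CT DM CT AX at positions 1,2,4,5,8.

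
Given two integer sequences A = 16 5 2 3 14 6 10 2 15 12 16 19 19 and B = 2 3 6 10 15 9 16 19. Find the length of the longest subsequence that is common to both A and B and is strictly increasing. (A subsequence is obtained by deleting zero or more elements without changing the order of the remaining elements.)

7

For each value that appears in both, track the longest common increasing run ending there.
The best achievable length is 7; one witness is 2, 3, 6, 10, 15, 16, 19 (A-positions 3,4,6,7,9,11,12, B-positions 1,2,3,4,5,7,8).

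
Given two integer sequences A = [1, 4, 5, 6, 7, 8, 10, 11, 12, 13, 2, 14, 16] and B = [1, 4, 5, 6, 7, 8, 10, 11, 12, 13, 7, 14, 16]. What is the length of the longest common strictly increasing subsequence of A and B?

For each value that appears in both, track the longest common increasing run ending there.
The best achievable length is 12; one witness is 1, 4, 5, 6, 7, 8, 10, 11, 12, 13, 14, 16 (A-positions 1,2,3,4,5,6,7,8,9,10,12,13, B-positions 1,2,3,4,5,6,7,8,9,10,12,13).

12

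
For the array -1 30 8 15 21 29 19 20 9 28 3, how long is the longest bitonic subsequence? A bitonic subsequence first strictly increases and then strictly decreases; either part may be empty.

One longest bitonic subsequence is -1, 8, 15, 21, 29, 20, 9, 3 (positions 1,3,4,5,6,8,9,11): it rises to 29 then falls. Length 8 is optimal.

8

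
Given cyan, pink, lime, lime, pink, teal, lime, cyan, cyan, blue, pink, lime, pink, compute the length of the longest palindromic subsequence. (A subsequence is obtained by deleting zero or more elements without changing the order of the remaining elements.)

8

Using dp[i][j] = 2 + dp[i+1][j−1] if the ends match, else max(dp[i+1][j], dp[i][j−1]):
dp[1][13] = 8. A witness is pink lime pink cyan cyan pink lime pink at positions 2,3,5,8,9,11,12,13.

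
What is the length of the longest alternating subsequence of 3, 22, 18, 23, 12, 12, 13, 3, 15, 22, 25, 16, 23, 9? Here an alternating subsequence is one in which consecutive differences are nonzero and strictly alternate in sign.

Track the best alternating length ending on an up-step vs a down-step at each position: up/down = 1/1, 2/1, 2/3, 4/1, 2/5, 2/5, 6/5, 1/7, 8/5, 8/5, 8/1, 8/9, 10/9, 8/11.
The maximum over both is 11; one such subsequence is 3, 22, 18, 23, 12, 13, 3, 22, 16, 23, 9.

11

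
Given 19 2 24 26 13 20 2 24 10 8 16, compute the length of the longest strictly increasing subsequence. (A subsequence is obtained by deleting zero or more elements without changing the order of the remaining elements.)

One longest increasing subsequence is 2, 13, 20, 24 (positions 2,5,6,8), of length 4; no longer one exists.

4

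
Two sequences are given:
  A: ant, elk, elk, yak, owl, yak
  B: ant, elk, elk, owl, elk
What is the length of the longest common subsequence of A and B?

4

Backtracking the LCS table gives one alignment: ant (A1,B1) → elk (A2,B2) → elk (A3,B3) → owl (A5,B4).
So the longest common subsequence has length 4.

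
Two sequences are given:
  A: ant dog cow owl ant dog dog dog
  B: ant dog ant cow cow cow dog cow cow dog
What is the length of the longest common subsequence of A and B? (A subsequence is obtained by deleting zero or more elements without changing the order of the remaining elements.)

5

Backtracking the LCS table gives one alignment: ant (A1,B1) → dog (A2,B2) → cow (A3,B6) → dog (A6,B7) → dog (A8,B10).
So the longest common subsequence has length 5.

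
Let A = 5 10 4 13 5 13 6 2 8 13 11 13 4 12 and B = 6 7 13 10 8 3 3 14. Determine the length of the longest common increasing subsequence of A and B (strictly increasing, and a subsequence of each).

For each value that appears in both, track the longest common increasing run ending there.
The best achievable length is 2; one witness is 6, 13 (A-positions 7,10, B-positions 1,3).

2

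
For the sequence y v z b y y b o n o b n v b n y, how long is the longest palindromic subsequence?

9

Using dp[i][j] = 2 + dp[i+1][j−1] if the ends match, else max(dp[i+1][j], dp[i][j−1]):
dp[1][16] = 9. A witness is ybbonobby at positions 1,4,7,8,9,10,11,14,16.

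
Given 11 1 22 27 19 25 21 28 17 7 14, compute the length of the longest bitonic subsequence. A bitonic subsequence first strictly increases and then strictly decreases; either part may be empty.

Let inc[i] be the LIS ending at i and dec[i] the longest strictly decreasing subsequence starting at i. inc = [1, 1, 2, 3, 2, 3, 3, 4, 2, 2, 3], dec = [2, 1, 4, 5, 3, 4, 3, 3, 2, 1, 1].
max_i inc[i]+dec[i]−1 = 7, with one witness 11, 22, 27, 25, 21, 17, 14.

7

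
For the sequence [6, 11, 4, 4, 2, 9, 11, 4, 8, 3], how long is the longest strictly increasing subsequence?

One longest increasing subsequence is 6, 9, 11 (positions 1,6,7), of length 3; no longer one exists.

3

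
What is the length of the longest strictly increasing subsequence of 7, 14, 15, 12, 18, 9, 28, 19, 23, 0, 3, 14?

6

One longest increasing subsequence is 7, 14, 15, 18, 19, 23 (positions 1,2,3,5,8,9), of length 6; no longer one exists.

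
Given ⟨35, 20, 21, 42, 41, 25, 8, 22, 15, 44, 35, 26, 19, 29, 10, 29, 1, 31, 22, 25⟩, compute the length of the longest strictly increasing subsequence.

One longest increasing subsequence is 20, 21, 25, 26, 29, 31 (positions 2,3,6,12,14,18), of length 6; no longer one exists.

6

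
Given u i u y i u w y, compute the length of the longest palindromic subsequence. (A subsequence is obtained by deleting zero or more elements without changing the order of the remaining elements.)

Using dp[i][j] = 2 + dp[i+1][j−1] if the ends match, else max(dp[i+1][j], dp[i][j−1]):
dp[1][8] = 5. A witness is uiyiu at positions 1,2,4,5,6.

5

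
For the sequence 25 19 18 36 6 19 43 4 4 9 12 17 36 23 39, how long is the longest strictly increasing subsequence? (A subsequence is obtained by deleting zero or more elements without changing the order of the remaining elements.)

6

Let dp[i] be the longest increasing subsequence ending at position i. Then dp = [1, 1, 1, 2, 1, 2, 3, 1, 1, 2, 3, 4, 5, 5, 6].
The maximum is 6; one witness is 6, 9, 12, 17, 36, 39 at positions 5,10,11,12,13,15.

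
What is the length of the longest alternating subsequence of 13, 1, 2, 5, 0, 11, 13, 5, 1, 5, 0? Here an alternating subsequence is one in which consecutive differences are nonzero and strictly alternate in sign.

Track the best alternating length ending on an up-step vs a down-step at each position: up/down = 1/1, 1/2, 3/2, 3/2, 1/4, 5/2, 5/1, 5/6, 5/6, 7/6, 1/8.
The maximum over both is 8; one such subsequence is 13, 1, 2, 0, 11, 1, 5, 0.

8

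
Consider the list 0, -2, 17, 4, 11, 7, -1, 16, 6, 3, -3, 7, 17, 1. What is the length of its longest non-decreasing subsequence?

5

Let dp[i] be the longest non-decreasing subsequence ending at position i. Then dp = [1, 1, 2, 2, 3, 3, 2, 4, 3, 3, 1, 4, 5, 3].
The maximum is 5; one witness is 0, 4, 11, 16, 17 at positions 1,4,5,8,13.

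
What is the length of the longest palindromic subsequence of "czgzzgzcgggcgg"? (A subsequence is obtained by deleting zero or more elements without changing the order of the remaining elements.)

9

One longest palindromic subsequence is ggcgggcgg (positions 3,6,8,9,10,11,12,13,14); it reads the same forward and backward, and the interval DP gives dp[1][14] = 9.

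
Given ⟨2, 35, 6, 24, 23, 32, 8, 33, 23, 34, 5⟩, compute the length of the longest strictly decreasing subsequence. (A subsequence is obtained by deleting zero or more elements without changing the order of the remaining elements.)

Let dp[i] be the longest decreasing subsequence ending at position i. Then dp = [1, 1, 2, 2, 3, 2, 4, 2, 3, 2, 5].
The maximum is 5; one witness is 35, 24, 23, 8, 5 at positions 2,4,5,7,11.

5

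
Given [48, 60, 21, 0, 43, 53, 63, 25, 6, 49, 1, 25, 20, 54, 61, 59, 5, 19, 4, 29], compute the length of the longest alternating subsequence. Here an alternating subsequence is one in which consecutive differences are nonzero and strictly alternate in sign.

14

A longest alternating subsequence is 48, 60, 21, 43, 25, 49, 1, 25, 20, 54, 5, 19, 4, 29 (positions 1,2,3,5,8,10,11,12,13,14,17,18,19,20); its 13 consecutive differences strictly alternate in sign, and length 14 is optimal.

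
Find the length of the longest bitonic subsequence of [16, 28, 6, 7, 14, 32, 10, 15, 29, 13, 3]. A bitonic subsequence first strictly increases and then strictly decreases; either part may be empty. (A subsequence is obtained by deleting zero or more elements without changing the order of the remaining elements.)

Let inc[i] be the LIS ending at i and dec[i] the longest strictly decreasing subsequence starting at i. inc = [1, 2, 1, 2, 3, 4, 3, 4, 5, 4, 1], dec = [4, 4, 2, 2, 3, 4, 2, 3, 3, 2, 1].
max_i inc[i]+dec[i]−1 = 7, with one witness 6, 7, 14, 32, 29, 13, 3.

7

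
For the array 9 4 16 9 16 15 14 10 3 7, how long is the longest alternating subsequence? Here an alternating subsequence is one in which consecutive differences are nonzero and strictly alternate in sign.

Track the best alternating length ending on an up-step vs a down-step at each position: up/down = 1/1, 1/2, 3/1, 3/4, 5/1, 5/6, 5/6, 5/6, 1/6, 7/6.
The maximum over both is 7; one such subsequence is 9, 4, 16, 9, 16, 3, 7.

7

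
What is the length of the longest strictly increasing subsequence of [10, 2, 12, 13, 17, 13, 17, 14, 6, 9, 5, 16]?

Scanning left to right, the best length ending at each element is: 10→1, 2→1, 12→2, 13→3, 17→4, 13→3, 17→4, 14→4, 6→2, 9→3, 5→2, 16→5.
So the longest increasing subsequence has length 5, e.g. 10, 12, 13, 14, 16.

5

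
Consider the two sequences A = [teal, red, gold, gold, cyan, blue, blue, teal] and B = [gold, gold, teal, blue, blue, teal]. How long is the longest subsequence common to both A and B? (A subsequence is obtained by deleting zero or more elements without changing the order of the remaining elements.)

5

Backtracking the LCS table gives one alignment: gold (A3,B1) → gold (A4,B2) → blue (A6,B4) → blue (A7,B5) → teal (A8,B6).
So the longest common subsequence has length 5.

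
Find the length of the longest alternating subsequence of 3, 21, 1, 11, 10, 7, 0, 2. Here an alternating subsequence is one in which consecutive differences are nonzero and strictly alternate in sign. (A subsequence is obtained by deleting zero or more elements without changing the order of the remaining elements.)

6

A longest alternating subsequence is 3, 21, 1, 11, 0, 2 (positions 1,2,3,4,7,8); its 5 consecutive differences strictly alternate in sign, and length 6 is optimal.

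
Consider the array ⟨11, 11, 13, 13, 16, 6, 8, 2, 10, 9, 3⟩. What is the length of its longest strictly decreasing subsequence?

4

Let dp[i] be the longest decreasing subsequence ending at position i. Then dp = [1, 1, 1, 1, 1, 2, 2, 3, 2, 3, 4].
The maximum is 4; one witness is 11, 10, 9, 3 at positions 1,9,10,11.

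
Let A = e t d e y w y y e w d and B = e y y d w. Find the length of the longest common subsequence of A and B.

A longest common subsequence is eyyw (length 4); the LCS DP confirms no longer common subsequence exists.

4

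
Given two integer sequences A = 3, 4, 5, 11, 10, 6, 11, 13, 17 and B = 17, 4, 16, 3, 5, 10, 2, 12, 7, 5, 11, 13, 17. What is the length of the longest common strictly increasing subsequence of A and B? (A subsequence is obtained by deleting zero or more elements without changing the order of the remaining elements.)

6

For each value that appears in both, track the longest common increasing run ending there.
The best achievable length is 6; one witness is 4, 5, 10, 11, 13, 17 (A-positions 2,3,5,7,8,9, B-positions 2,5,6,11,12,13).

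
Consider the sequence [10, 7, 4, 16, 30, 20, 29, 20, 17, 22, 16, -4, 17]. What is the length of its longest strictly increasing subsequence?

Let dp[i] be the longest increasing subsequence ending at position i. Then dp = [1, 1, 1, 2, 3, 3, 4, 3, 3, 4, 2, 1, 3].
The maximum is 4; one witness is 10, 16, 20, 29 at positions 1,4,6,7.

4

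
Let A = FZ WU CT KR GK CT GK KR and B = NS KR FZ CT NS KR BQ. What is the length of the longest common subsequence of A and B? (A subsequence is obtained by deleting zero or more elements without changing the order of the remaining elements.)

A longest common subsequence is FZ, CT, KR (length 3); the LCS DP confirms no longer common subsequence exists.

3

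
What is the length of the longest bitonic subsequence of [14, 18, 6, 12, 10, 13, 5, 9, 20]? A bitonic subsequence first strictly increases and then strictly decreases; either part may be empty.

5

One longest bitonic subsequence is 14, 18, 12, 10, 9 (positions 1,2,4,5,8): it rises to 18 then falls. Length 5 is optimal.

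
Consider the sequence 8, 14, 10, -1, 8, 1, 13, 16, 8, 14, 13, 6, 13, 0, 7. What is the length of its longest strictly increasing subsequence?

One longest increasing subsequence is 8, 10, 13, 16 (positions 1,3,7,8), of length 4; no longer one exists.

4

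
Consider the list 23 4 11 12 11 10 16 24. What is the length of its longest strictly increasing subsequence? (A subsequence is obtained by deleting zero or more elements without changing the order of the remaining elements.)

Scanning left to right, the best length ending at each element is: 23→1, 4→1, 11→2, 12→3, 11→2, 10→2, 16→4, 24→5.
So the longest increasing subsequence has length 5, e.g. 4, 11, 12, 16, 24.

5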